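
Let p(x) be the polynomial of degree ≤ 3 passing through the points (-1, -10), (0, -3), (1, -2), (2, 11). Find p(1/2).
-23/8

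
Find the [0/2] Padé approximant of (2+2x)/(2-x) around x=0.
1/(3*x**2/2 - 3*x/2 + 1)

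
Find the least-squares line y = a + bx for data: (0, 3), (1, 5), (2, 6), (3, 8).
a = 31/10, b = 8/5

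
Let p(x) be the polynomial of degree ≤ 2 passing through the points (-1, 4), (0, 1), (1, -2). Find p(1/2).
-1/2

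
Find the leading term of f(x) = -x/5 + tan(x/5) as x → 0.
x**3/375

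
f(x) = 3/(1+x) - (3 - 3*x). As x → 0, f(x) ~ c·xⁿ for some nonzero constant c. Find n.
2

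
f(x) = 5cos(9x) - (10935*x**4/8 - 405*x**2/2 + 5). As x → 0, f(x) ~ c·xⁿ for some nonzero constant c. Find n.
6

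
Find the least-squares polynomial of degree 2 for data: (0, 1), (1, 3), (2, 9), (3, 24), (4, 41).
34/35 + (-73/70)x + (39/14)x²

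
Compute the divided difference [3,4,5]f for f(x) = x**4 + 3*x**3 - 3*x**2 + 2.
130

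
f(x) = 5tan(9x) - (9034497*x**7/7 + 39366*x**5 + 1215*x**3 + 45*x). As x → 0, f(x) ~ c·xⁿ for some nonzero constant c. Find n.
9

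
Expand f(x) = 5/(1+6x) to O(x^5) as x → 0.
5 - 30*x + 180*x**2 - 1080*x**3 + 6480*x**4 + O(x**5)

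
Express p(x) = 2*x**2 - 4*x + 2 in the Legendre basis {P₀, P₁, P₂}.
(8/3)P₀ + (-4)P₁ + (4/3)P₂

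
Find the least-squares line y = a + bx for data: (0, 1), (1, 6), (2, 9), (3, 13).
a = 7/5, b = 39/10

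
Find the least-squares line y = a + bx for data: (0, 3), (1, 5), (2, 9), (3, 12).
a = 13/5, b = 31/10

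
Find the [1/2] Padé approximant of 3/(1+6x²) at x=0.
3/(6*x**2 + 1)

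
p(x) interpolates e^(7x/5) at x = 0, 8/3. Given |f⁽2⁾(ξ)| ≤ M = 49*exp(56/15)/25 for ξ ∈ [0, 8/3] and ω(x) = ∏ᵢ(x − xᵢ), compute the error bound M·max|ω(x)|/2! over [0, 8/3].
392*exp(56/15)/225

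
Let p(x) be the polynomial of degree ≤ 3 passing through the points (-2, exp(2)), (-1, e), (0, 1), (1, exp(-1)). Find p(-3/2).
(1 + 5*e*(-1 + exp(2) + 3*e))*exp(-1)/16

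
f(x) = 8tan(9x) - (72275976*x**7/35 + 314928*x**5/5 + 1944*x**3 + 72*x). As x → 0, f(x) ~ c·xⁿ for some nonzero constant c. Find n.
9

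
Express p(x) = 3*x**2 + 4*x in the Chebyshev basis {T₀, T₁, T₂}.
(3/2)T₀ + (4)T₁ + (3/2)T₂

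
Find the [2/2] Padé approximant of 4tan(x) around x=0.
4*x/(1 - x**2/3)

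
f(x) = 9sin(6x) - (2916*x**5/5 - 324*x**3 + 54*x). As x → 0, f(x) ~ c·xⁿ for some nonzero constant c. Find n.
7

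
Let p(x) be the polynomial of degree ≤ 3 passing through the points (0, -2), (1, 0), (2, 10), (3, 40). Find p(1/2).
-5/4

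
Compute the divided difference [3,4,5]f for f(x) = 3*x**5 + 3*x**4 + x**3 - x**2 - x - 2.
2282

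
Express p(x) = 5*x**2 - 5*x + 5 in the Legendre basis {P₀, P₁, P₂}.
(20/3)P₀ + (-5)P₁ + (10/3)P₂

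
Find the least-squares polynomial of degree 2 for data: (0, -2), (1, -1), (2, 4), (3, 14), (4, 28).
-69/35 + (-19/14)x + (31/14)x²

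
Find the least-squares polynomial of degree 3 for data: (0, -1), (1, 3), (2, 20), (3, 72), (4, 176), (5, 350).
-5/6 + (533/252)x + (-163/84)x² + (28/9)x³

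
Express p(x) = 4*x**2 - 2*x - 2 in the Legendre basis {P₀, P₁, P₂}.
(-2/3)P₀ + (-2)P₁ + (8/3)P₂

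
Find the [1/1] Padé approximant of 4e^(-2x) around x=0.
(4 - 4*x)/(x + 1)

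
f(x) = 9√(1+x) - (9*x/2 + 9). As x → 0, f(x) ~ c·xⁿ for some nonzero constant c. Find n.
2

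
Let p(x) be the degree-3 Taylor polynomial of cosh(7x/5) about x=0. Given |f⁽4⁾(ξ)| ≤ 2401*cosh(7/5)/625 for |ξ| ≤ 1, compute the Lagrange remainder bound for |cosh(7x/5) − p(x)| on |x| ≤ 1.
2401*cosh(7/5)/15000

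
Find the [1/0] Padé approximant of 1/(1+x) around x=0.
1 - x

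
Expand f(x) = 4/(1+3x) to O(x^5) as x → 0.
4 - 12*x + 36*x**2 - 108*x**3 + 324*x**4 + O(x**5)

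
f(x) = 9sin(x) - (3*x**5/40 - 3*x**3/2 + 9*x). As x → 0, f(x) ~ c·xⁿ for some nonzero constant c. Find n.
7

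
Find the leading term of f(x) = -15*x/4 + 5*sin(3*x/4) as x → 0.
-45*x**3/128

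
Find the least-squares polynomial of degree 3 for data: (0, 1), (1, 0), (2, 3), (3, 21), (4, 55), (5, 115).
10/9 + (-464/189)x + (-47/252)x² + (113/108)x³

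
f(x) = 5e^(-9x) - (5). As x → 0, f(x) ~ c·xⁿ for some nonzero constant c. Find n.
1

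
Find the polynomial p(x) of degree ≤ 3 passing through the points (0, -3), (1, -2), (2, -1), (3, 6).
x**3 - 3*x**2 + 3*x - 3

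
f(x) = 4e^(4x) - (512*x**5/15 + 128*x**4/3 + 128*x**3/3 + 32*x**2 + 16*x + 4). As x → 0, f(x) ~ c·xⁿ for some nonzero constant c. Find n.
6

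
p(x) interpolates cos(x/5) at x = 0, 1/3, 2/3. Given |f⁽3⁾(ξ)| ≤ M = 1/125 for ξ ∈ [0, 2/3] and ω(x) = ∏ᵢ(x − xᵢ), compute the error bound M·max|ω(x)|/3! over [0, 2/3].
sqrt(3)/91125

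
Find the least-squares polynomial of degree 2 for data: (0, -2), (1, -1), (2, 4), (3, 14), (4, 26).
-15/7 + (-43/70)x + (27/14)x²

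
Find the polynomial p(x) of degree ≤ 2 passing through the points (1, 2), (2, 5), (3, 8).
3*x - 1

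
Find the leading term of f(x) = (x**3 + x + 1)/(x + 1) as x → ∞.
x**2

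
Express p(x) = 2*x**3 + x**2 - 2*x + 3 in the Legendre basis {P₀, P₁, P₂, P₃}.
(10/3)P₀ + (-4/5)P₁ + (2/3)P₂ + (4/5)P₃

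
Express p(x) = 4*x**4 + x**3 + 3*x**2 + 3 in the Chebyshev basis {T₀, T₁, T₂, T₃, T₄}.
(6)T₀ + (3/4)T₁ + (7/2)T₂ + (1/4)T₃ + (1/2)T₄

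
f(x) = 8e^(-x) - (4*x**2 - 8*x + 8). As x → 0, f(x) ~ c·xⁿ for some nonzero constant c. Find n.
3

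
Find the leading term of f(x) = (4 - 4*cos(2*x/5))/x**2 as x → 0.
8/25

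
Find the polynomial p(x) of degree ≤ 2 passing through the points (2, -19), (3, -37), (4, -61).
-3*x**2 - 3*x - 1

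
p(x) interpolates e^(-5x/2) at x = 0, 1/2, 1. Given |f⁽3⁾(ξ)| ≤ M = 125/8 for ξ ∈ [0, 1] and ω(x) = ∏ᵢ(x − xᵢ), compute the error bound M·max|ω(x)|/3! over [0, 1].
125*sqrt(3)/1728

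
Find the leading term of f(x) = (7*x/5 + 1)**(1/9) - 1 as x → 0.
7*x/45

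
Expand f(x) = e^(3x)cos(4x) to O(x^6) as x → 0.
1 + 3*x - 7*x**2/2 - 39*x**3/2 - 527*x**4/24 - 79*x**5/40 + O(x**6)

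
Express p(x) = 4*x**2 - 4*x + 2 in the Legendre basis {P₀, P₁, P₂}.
(10/3)P₀ + (-4)P₁ + (8/3)P₂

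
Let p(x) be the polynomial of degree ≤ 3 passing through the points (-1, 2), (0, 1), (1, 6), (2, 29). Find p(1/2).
2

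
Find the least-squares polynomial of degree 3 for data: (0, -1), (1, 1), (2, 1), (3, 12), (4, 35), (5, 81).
-53/63 + (628/189)x + (-209/63)x² + (32/27)x³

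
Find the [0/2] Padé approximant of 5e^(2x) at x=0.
5/(2*x**2 - 2*x + 1)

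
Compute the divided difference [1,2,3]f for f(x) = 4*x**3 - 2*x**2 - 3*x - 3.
22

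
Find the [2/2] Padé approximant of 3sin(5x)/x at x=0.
(15 - 175*x**2/4)/(5*x**2/4 + 1)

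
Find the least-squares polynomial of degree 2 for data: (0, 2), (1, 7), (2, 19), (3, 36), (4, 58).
62/35 + (207/70)x + (39/14)x²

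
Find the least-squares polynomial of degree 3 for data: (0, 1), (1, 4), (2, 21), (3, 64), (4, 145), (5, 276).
1 + x² + (2)x³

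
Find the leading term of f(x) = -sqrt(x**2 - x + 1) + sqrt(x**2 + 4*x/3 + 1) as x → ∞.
7/6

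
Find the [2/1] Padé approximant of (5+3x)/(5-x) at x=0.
(3*x/5 + 1)/(1 - x/5)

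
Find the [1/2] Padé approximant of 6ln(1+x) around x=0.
6*x/(-x**2/12 + x/2 + 1)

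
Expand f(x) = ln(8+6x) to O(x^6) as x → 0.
log(8) + 3*x/4 - 9*x**2/32 + 9*x**3/64 - 81*x**4/1024 + 243*x**5/5120 + O(x**6)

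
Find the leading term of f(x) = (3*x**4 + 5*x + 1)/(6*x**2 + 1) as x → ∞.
x**2/2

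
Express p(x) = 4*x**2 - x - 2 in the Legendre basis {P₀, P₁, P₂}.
(-2/3)P₀ - P₁ + (8/3)P₂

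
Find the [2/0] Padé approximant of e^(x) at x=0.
x**2/2 + x + 1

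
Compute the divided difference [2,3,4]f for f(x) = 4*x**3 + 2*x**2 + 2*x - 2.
38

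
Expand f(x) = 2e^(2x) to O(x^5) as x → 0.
2 + 4*x + 4*x**2 + 8*x**3/3 + 4*x**4/3 + O(x**5)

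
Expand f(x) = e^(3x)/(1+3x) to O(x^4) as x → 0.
1 + 9*x**2/2 - 9*x**3 + O(x**4)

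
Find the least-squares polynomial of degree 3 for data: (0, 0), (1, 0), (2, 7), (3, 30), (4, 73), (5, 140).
25/126 + (-2683/756)x + (229/126)x² + (97/108)x³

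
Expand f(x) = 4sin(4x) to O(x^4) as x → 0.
16*x - 128*x**3/3 + O(x**4)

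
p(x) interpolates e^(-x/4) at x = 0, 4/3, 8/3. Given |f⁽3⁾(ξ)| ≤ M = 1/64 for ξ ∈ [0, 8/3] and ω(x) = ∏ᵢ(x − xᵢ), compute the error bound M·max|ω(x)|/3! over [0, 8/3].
sqrt(3)/729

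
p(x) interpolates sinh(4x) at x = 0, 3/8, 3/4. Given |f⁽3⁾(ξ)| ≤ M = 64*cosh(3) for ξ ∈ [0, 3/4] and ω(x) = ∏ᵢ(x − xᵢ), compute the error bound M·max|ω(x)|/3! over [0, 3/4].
sqrt(3)*cosh(3)/8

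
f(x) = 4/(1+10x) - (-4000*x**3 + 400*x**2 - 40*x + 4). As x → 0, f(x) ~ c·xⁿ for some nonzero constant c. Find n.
4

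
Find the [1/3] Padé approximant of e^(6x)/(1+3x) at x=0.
(3*x + 1)/(18*x**3 - 9*x**2 + 1)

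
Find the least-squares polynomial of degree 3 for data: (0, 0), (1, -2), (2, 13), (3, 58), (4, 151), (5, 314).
-41/126 + (-1357/756)x + (-233/126)x² + (319/108)x³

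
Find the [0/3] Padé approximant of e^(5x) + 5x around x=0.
1/(-4625*x**3/6 + 175*x**2/2 - 10*x + 1)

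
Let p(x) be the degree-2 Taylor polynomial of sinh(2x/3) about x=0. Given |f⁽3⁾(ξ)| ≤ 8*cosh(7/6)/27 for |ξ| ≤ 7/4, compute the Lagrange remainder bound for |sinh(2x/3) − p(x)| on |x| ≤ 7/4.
343*cosh(7/6)/1296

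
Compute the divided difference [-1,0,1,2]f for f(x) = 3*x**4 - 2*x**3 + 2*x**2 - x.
4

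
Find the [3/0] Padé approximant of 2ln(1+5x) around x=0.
5*x*(50*x**2 - 15*x + 6)/3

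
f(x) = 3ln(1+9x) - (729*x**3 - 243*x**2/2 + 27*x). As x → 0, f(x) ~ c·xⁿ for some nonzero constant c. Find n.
4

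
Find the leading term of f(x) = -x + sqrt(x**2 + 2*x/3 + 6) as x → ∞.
1/3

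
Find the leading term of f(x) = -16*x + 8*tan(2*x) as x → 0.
64*x**3/3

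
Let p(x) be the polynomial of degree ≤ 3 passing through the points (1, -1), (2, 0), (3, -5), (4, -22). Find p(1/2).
-15/8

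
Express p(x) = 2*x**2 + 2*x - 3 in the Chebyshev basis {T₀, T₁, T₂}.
(-2)T₀ + (2)T₁ + T₂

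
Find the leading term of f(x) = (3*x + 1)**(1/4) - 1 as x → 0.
3*x/4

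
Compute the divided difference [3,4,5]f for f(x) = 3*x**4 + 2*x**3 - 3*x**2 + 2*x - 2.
312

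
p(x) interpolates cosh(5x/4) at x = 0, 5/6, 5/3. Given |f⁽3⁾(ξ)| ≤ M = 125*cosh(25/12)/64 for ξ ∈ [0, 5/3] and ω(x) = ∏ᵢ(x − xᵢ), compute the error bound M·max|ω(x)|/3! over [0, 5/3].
15625*sqrt(3)*cosh(25/12)/373248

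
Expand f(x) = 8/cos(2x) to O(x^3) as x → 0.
8 + 16*x**2 + O(x**3)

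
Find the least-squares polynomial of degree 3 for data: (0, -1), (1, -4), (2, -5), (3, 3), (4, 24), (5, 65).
-41/42 + (-631/252)x + (-19/12)x² + (17/18)x³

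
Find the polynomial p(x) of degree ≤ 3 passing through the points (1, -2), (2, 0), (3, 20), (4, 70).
2*x**3 - 3*x**2 - 3*x + 2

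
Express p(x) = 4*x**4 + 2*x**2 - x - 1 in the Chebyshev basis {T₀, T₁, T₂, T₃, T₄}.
(3/2)T₀ - T₁ + (3)T₂ + (1/2)T₄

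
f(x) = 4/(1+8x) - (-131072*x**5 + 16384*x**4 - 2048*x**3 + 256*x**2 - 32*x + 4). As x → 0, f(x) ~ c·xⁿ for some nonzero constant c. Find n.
6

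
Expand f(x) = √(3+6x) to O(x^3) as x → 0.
sqrt(3) + sqrt(3)*x - sqrt(3)*x**2/2 + O(x**3)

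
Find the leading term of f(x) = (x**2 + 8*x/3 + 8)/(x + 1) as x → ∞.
x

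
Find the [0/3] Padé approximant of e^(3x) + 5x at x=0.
1/(-889*x**3/2 + 119*x**2/2 - 8*x + 1)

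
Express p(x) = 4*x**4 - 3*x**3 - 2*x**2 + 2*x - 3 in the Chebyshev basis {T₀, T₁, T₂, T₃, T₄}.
(-5/2)T₀ + (-1/4)T₁ + T₂ + (-3/4)T₃ + (1/2)T₄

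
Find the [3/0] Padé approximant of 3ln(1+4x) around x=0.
4*x*(16*x**2 - 6*x + 3)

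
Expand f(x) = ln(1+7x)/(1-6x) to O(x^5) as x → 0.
7*x + 35*x**2/2 + 658*x**3/3 + 2863*x**4/4 + O(x**5)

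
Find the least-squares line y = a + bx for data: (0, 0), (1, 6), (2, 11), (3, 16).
a = 3/10, b = 53/10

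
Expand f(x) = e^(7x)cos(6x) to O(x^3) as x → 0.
1 + 7*x + 13*x**2/2 + O(x**3)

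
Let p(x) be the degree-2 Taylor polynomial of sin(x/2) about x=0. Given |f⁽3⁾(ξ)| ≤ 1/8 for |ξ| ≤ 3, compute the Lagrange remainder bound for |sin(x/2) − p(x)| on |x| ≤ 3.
9/16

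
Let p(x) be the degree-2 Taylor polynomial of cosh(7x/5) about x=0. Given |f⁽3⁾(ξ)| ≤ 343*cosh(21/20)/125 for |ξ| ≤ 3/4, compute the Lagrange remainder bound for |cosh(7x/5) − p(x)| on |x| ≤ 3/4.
3087*cosh(21/20)/16000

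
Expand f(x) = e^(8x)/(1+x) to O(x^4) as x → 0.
1 + 7*x + 25*x**2 + 181*x**3/3 + O(x**4)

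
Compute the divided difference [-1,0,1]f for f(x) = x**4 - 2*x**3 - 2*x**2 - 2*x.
-1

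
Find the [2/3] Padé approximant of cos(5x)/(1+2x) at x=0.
(1 - 125*x**2/12)/(25*x**3/6 + 25*x**2/12 + 2*x + 1)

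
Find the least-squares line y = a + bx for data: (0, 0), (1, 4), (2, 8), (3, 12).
a = 0, b = 4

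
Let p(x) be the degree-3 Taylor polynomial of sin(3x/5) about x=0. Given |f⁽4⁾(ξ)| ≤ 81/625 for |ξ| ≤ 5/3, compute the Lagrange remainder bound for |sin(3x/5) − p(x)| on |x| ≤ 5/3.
1/24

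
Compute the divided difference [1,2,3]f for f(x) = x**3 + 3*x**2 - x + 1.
9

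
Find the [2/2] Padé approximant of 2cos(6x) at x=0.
(2 - 30*x**2)/(3*x**2 + 1)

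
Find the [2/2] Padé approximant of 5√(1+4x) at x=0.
(25*x**2 + 25*x + 5)/(x**2 + 3*x + 1)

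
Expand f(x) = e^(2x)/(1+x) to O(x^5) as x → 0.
1 + x + x**2 + x**3/3 + x**4/3 + O(x**5)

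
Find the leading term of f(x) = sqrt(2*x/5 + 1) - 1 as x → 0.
x/5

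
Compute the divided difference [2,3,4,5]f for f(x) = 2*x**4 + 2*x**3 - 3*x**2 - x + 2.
30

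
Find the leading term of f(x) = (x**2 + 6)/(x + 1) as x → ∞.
x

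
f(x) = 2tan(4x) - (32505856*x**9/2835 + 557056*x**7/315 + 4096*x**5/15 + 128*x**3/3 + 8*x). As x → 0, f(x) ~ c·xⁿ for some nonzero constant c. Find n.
11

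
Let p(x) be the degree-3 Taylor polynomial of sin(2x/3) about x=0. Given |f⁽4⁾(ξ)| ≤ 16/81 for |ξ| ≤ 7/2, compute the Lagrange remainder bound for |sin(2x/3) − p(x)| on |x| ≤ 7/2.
2401/1944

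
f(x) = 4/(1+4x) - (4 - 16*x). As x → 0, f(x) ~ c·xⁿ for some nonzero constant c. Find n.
2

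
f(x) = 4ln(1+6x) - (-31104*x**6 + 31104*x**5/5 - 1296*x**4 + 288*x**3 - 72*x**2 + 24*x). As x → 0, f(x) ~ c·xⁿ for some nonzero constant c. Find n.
7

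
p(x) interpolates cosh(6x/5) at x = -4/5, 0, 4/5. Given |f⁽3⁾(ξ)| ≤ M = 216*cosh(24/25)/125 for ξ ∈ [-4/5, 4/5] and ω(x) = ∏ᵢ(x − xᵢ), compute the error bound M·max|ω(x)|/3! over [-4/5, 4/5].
512*sqrt(3)*cosh(24/25)/15625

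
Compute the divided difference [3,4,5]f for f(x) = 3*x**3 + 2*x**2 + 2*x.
38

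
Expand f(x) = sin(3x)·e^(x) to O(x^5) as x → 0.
3*x + 3*x**2 - 3*x**3 - 4*x**4 + O(x**5)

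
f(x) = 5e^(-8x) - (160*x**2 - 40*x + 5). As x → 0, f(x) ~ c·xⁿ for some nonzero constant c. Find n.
3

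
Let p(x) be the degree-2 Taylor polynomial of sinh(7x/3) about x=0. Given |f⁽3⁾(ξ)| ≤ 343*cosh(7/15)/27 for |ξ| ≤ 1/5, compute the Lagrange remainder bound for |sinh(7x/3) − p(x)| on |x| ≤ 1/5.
343*cosh(7/15)/20250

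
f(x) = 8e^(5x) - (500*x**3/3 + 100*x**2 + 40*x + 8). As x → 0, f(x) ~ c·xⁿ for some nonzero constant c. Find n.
4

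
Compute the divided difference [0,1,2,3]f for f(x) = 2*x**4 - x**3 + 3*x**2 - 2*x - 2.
11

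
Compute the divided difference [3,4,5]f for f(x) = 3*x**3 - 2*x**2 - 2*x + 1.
34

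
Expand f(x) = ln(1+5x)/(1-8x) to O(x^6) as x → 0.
5*x + 55*x**2/2 + 785*x**3/3 + 23245*x**4/12 + 48365*x**5/3 + O(x**6)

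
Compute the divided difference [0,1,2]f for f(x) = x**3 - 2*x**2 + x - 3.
1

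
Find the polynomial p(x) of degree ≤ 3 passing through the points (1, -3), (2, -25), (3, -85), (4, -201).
-3*x**3 - x**2 + 2*x - 1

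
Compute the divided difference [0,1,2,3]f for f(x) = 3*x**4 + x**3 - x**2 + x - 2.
19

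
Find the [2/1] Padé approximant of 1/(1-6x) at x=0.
1/(1 - 6*x)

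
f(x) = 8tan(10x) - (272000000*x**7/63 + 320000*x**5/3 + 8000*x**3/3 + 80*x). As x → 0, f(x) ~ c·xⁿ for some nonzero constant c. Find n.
9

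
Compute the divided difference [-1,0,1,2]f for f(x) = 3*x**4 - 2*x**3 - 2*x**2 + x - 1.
4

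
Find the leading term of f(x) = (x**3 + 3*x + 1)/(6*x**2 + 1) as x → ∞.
x/6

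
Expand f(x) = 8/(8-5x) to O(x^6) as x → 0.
1 + 5*x/8 + 25*x**2/64 + 125*x**3/512 + 625*x**4/4096 + 3125*x**5/32768 + O(x**6)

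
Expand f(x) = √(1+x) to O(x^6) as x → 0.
1 + x/2 - x**2/8 + x**3/16 - 5*x**4/128 + 7*x**5/256 + O(x**6)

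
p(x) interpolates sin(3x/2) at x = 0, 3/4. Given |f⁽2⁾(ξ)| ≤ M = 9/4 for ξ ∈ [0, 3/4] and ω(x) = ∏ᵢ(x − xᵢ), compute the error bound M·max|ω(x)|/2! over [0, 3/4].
81/512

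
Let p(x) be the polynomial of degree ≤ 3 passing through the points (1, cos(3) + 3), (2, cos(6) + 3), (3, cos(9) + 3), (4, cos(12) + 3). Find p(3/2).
5*cos(3)/16 + cos(12)/16 - 5*cos(9)/16 + 15*cos(6)/16 + 3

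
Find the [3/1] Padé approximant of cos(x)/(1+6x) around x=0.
(x**3/144 - 427*x**2/852 + x/5112 + 1)/(30673*x/5112 + 1)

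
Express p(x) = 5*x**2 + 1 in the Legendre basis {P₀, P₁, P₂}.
(8/3)P₀ + (10/3)P₂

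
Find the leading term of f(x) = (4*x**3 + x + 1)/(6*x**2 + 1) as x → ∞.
2*x/3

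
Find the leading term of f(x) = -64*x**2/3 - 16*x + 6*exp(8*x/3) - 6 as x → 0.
512*x**3/27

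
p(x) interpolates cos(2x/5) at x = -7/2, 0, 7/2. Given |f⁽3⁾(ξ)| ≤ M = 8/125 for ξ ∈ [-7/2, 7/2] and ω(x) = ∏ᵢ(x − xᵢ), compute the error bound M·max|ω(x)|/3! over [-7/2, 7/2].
343*sqrt(3)/3375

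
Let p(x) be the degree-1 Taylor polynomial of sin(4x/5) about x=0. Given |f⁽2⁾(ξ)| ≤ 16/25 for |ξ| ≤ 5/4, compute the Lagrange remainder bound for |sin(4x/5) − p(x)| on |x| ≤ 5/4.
1/2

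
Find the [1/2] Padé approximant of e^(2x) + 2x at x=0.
(74*x/21 + 1)/(-2*x**2/21 - 10*x/21 + 1)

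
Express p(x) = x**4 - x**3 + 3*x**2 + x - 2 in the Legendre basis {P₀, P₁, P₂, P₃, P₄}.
(-4/5)P₀ + (2/5)P₁ + (18/7)P₂ + (-2/5)P₃ + (8/35)P₄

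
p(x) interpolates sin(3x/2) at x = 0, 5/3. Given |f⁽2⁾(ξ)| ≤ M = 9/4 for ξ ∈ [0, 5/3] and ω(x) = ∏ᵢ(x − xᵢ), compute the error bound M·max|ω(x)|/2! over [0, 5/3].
25/32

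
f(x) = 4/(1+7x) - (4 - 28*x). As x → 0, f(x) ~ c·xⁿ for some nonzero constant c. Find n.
2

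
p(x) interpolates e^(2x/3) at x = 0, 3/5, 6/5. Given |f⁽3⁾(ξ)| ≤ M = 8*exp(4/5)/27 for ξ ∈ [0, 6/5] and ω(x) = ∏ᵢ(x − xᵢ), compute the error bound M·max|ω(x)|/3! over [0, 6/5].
8*sqrt(3)*exp(4/5)/3375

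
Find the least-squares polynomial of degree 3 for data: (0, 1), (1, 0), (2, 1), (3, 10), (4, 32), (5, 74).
41/42 + (13/252)x + (-41/21)x² + (35/36)x³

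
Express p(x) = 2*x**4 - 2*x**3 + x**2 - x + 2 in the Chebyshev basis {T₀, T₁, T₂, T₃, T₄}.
(13/4)T₀ + (-5/2)T₁ + (3/2)T₂ + (-1/2)T₃ + (1/4)T₄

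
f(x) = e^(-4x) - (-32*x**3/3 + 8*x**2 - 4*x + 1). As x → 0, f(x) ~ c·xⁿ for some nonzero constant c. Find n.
4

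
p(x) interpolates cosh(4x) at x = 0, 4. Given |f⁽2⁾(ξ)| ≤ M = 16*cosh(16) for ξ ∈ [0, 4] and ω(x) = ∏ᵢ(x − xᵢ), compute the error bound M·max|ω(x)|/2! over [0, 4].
32*cosh(16)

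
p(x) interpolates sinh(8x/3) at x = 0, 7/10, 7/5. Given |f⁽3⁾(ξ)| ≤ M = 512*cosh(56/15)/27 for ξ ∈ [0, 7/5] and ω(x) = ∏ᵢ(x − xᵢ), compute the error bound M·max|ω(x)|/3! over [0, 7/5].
21952*sqrt(3)*cosh(56/15)/91125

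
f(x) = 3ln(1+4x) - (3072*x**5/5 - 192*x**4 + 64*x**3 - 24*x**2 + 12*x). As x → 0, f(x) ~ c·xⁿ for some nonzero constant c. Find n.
6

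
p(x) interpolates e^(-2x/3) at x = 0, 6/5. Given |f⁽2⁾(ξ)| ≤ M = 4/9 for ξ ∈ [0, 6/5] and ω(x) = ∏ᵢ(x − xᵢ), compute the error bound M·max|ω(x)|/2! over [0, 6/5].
2/25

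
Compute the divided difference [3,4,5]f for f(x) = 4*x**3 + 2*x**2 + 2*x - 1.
50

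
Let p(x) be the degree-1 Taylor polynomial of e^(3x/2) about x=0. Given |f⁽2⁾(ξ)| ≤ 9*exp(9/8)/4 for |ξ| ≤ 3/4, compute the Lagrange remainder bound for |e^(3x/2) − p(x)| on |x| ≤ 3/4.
81*exp(9/8)/128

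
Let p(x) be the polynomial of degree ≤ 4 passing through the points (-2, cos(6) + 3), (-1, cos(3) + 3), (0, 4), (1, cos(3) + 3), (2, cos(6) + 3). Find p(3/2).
21*cos(3)/16 + 15*cos(6)/64 + 157/64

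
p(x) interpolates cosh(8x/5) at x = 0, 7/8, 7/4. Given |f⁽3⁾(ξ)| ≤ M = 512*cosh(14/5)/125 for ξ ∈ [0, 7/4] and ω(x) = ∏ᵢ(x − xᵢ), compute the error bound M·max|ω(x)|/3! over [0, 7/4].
343*sqrt(3)*cosh(14/5)/3375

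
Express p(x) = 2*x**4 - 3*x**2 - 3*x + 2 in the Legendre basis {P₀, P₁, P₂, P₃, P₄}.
(7/5)P₀ + (-3)P₁ + (-6/7)P₂ + (16/35)P₄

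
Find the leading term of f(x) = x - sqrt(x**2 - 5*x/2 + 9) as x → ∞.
5/4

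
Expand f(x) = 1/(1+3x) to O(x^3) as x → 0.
1 - 3*x + 9*x**2 + O(x**3)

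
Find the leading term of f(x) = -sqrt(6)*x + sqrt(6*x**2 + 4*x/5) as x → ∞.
sqrt(6)/15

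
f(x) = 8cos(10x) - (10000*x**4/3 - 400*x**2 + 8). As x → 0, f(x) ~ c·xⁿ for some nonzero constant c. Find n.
6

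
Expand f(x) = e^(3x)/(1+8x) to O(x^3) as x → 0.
1 - 5*x + 89*x**2/2 + O(x**3)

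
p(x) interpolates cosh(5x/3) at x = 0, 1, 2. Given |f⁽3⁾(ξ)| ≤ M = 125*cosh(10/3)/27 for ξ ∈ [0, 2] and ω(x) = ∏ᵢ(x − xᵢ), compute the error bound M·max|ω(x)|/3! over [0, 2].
125*sqrt(3)*cosh(10/3)/729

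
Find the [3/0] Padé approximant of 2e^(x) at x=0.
x**3/3 + x**2 + 2*x + 2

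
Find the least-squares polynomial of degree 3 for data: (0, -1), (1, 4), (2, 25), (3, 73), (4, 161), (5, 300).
-64/63 + (463/378)x + (17/9)x² + (107/54)x³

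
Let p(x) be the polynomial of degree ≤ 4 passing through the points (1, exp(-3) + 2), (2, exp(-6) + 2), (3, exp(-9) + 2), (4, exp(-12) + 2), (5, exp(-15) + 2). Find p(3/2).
(-70*exp(6) - 5 + 28*exp(3) + 140*exp(9) + 35*exp(12) + 256*exp(15))*exp(-15)/128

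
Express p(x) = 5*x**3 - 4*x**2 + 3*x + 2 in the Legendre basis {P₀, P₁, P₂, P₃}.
(2/3)P₀ + (6)P₁ + (-8/3)P₂ + (2)P₃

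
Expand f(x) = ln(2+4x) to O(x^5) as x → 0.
log(2) + 2*x - 2*x**2 + 8*x**3/3 - 4*x**4 + O(x**5)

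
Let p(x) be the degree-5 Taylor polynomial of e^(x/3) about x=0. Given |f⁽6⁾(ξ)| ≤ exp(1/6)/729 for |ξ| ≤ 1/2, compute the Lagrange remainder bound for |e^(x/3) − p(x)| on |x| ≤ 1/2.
exp(1/6)/33592320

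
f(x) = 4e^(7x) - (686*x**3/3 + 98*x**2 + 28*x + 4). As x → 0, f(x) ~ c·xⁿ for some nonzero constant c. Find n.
4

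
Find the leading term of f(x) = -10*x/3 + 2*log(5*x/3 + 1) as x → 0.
-25*x**2/9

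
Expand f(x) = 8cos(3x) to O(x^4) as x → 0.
8 - 36*x**2 + O(x**4)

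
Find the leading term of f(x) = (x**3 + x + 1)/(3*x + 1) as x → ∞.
x**2/3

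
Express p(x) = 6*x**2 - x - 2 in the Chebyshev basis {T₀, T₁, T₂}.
T₀ - T₁ + (3)T₂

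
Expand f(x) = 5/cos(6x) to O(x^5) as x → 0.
5 + 90*x**2 + 1350*x**4 + O(x**5)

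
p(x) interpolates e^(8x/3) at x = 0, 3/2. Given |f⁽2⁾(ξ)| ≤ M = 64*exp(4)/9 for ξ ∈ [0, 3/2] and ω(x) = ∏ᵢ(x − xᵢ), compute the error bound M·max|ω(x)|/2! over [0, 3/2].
2*exp(4)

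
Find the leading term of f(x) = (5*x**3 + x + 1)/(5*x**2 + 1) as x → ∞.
x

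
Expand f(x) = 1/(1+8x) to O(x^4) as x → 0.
1 - 8*x + 64*x**2 - 512*x**3 + O(x**4)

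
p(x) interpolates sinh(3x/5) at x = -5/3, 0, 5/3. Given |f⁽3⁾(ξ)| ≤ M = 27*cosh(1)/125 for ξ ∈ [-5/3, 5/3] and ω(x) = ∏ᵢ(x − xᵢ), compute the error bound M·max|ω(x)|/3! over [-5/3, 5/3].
sqrt(3)*cosh(1)/27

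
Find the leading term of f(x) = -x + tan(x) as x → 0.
x**3/3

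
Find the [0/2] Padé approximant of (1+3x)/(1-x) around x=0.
1/(12*x**2 - 4*x + 1)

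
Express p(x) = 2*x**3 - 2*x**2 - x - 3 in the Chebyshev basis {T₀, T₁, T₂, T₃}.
(-4)T₀ + (1/2)T₁ - T₂ + (1/2)T₃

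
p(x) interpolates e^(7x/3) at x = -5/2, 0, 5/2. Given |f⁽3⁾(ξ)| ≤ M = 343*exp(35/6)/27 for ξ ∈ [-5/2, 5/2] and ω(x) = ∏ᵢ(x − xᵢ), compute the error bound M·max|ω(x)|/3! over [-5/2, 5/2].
42875*sqrt(3)*exp(35/6)/5832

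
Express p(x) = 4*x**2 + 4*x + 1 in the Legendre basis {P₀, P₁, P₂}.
(7/3)P₀ + (4)P₁ + (8/3)P₂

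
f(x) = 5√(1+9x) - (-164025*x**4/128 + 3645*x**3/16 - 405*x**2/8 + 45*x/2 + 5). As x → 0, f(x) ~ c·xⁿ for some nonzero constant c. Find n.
5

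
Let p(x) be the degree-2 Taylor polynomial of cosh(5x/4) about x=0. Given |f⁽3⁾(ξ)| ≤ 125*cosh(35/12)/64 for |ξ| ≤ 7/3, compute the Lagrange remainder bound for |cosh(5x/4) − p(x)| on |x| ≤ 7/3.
42875*cosh(35/12)/10368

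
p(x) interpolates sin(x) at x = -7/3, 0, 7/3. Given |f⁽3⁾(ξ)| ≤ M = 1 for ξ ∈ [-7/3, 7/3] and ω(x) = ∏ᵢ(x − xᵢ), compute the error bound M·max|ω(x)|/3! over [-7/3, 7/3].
343*sqrt(3)/729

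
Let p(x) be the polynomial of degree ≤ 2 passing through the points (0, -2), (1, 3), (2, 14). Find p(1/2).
-1/4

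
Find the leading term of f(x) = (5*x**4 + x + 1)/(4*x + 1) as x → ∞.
5*x**3/4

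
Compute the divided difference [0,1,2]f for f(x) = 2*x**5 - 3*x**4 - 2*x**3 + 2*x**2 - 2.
5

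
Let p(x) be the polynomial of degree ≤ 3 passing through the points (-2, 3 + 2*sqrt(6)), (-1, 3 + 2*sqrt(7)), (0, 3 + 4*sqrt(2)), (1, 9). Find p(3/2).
-35*sqrt(2)/4 - 5*sqrt(6)/8 + 21*sqrt(7)/8 + 129/8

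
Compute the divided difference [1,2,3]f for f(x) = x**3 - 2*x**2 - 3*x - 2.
4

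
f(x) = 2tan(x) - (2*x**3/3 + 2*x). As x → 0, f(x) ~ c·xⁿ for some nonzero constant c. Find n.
5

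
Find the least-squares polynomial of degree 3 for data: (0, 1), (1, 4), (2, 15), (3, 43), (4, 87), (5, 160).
20/21 + (67/126)x + (32/21)x² + (17/18)x³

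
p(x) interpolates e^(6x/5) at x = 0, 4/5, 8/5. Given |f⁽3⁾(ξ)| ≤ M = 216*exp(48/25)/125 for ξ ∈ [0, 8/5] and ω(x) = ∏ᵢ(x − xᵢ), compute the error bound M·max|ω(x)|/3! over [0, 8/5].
512*sqrt(3)*exp(48/25)/15625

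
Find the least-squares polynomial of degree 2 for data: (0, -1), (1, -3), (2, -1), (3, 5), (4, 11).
-47/35 + (-88/35)x + (10/7)x²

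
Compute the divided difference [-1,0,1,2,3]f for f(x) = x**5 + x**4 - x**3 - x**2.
6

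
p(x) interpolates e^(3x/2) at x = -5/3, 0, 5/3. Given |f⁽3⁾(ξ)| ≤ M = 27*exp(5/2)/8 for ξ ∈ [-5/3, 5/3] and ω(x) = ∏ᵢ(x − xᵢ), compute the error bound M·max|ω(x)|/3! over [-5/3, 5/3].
125*sqrt(3)*exp(5/2)/216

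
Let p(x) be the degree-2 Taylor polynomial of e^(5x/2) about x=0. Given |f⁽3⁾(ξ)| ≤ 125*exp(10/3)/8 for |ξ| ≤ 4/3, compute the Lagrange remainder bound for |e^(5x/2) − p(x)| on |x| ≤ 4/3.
500*exp(10/3)/81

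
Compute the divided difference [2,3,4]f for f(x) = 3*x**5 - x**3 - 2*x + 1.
846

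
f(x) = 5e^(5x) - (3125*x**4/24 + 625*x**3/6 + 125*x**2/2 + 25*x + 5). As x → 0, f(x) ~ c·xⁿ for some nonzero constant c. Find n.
5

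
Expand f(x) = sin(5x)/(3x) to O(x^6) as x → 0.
5/3 - 125*x**2/18 + 625*x**4/72 + O(x**6)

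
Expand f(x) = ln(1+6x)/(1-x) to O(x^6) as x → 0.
6*x - 12*x**2 + 60*x**3 - 264*x**4 + 6456*x**5/5 + O(x**6)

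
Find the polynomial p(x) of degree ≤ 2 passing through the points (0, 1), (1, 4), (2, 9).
x**2 + 2*x + 1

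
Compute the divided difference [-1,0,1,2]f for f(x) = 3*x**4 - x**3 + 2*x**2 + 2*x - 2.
5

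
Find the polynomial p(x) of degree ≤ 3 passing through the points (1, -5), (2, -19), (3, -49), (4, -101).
-x**3 - 2*x**2 - x - 1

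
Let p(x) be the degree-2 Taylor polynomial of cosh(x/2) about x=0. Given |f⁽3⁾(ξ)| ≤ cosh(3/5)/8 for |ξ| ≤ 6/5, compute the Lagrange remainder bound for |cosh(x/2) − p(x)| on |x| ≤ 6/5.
9*cosh(3/5)/250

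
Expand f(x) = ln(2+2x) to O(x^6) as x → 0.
log(2) + x - x**2/2 + x**3/3 - x**4/4 + x**5/5 + O(x**6)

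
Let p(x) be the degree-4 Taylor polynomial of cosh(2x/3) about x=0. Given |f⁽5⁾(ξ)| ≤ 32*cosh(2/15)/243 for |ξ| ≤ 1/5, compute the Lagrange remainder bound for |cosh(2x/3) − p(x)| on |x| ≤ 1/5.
4*cosh(2/15)/11390625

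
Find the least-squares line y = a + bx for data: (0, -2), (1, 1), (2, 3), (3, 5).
a = -17/10, b = 23/10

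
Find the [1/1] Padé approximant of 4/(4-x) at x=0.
1/(1 - x/4)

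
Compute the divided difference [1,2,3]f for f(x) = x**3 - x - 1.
6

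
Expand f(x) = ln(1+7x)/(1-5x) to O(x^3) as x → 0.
7*x + 21*x**2/2 + O(x**3)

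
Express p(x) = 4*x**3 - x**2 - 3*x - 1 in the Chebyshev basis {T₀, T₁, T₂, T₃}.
(-3/2)T₀ + (-1/2)T₂ + T₃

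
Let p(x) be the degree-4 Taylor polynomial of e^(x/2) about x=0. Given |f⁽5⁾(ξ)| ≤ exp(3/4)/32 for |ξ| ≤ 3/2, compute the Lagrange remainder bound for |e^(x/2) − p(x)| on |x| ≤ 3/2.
81*exp(3/4)/40960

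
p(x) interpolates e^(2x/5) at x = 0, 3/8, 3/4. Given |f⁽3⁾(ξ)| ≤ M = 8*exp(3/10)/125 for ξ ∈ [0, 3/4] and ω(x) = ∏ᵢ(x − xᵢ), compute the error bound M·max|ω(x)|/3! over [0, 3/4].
sqrt(3)*exp(3/10)/8000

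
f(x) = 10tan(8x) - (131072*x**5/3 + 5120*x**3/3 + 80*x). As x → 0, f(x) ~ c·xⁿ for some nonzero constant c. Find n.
7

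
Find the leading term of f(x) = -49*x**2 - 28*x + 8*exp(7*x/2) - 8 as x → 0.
343*x**3/6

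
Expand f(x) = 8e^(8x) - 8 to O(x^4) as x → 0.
64*x + 256*x**2 + 2048*x**3/3 + O(x**4)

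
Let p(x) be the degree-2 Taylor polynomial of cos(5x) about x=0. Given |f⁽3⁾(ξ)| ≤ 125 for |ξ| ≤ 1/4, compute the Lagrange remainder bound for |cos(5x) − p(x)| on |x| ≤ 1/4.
125/384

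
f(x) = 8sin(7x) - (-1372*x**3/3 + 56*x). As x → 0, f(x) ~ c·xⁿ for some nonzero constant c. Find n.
5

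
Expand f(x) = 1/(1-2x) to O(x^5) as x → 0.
1 + 2*x + 4*x**2 + 8*x**3 + 16*x**4 + O(x**5)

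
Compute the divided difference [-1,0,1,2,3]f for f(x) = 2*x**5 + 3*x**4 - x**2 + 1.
13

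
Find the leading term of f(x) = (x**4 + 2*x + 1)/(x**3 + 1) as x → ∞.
x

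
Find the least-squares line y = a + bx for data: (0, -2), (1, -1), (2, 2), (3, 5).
a = -13/5, b = 12/5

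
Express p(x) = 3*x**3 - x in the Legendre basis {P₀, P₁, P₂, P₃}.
(4/5)P₁ + (6/5)P₃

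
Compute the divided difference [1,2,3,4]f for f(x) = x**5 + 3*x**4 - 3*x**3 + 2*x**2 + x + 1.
92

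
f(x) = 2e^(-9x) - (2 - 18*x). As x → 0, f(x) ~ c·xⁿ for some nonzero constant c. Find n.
2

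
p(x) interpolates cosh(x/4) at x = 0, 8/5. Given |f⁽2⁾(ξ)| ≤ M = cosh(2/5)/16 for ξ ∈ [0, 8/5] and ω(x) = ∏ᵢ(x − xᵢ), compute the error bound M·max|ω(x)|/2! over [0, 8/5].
cosh(2/5)/50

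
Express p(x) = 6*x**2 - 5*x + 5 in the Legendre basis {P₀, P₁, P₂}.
(7)P₀ + (-5)P₁ + (4)P₂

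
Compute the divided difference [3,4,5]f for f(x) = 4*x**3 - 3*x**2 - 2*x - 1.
45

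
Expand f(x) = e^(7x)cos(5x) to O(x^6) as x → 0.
1 + 7*x + 12*x**2 - 91*x**3/3 - 1081*x**4/6 - 11767*x**5/30 + O(x**6)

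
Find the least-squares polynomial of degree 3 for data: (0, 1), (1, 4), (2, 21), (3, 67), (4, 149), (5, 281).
23/21 + (-197/126)x + (185/84)x² + (67/36)x³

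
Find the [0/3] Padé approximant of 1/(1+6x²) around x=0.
1/(6*x**2 + 1)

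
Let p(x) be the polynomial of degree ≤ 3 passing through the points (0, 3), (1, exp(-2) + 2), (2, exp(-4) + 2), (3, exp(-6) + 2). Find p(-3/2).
(-189*exp(4) - 35 + 135*exp(2) + 137*exp(6))*exp(-6)/16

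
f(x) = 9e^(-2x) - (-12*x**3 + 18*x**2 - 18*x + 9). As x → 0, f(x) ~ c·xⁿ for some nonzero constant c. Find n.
4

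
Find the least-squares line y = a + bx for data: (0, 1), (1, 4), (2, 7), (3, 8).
a = 7/5, b = 12/5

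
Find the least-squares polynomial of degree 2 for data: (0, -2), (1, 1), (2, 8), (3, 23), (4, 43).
-9/5 + (-4/5)x + (3)x²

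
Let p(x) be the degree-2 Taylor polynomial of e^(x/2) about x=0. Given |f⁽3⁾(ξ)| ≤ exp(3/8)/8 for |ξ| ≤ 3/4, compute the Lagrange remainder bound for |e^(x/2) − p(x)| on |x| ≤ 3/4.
9*exp(3/8)/1024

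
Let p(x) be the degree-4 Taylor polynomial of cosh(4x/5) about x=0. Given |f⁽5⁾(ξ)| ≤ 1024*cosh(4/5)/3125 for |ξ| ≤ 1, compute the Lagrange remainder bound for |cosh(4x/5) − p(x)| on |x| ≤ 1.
128*cosh(4/5)/46875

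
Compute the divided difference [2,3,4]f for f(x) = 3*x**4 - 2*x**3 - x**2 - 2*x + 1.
146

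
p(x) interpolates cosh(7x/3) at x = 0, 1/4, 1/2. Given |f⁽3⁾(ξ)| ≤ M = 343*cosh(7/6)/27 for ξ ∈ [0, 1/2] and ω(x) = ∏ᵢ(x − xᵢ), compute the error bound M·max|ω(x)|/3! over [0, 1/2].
343*sqrt(3)*cosh(7/6)/46656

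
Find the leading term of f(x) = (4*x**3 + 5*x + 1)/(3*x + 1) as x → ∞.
4*x**2/3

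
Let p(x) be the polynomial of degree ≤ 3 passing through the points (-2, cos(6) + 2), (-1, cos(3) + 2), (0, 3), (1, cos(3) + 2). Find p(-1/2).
cos(3)/2 - cos(6)/16 + 41/16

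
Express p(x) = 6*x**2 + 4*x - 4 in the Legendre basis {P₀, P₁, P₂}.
(-2)P₀ + (4)P₁ + (4)P₂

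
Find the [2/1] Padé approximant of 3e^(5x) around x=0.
(25*x**2/2 + 10*x + 3)/(1 - 5*x/3)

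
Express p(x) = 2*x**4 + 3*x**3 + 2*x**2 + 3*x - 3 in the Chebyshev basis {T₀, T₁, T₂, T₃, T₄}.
(-5/4)T₀ + (21/4)T₁ + (2)T₂ + (3/4)T₃ + (1/4)T₄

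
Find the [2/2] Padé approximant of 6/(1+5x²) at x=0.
6/(5*x**2 + 1)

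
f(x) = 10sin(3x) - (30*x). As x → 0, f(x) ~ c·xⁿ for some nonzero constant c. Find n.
3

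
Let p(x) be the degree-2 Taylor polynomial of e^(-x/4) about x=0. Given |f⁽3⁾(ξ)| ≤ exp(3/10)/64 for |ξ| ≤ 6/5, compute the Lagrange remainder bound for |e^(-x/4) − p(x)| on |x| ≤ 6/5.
9*exp(3/10)/2000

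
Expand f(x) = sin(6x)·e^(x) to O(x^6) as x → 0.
6*x + 6*x**2 - 33*x**3 - 35*x**4 + 941*x**5/20 + O(x**6)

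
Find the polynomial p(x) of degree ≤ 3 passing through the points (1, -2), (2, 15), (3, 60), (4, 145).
2*x**3 + 2*x**2 - 3*x - 3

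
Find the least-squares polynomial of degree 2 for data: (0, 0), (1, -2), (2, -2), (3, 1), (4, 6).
1/35 + (-47/14)x + (17/14)x²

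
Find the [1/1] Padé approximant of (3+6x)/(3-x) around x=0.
(2*x + 1)/(1 - x/3)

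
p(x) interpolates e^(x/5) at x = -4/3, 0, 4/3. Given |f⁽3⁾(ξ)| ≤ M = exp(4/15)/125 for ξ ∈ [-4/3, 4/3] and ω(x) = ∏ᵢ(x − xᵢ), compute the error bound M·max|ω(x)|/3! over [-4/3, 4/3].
64*sqrt(3)*exp(4/15)/91125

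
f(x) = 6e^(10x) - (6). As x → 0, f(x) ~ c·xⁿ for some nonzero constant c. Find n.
1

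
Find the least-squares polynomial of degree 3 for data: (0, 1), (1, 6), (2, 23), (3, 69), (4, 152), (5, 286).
7/6 + (293/252)x + (43/42)x² + (73/36)x³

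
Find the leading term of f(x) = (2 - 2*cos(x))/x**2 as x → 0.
1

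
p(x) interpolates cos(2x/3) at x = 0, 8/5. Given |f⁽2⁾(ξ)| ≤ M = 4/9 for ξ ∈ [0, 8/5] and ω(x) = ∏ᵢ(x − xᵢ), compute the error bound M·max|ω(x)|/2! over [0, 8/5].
32/225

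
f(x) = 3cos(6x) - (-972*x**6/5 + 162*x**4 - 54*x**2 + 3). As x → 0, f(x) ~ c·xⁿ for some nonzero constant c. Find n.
8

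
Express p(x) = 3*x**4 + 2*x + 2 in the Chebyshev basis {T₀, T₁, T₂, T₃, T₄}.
(25/8)T₀ + (2)T₁ + (3/2)T₂ + (3/8)T₄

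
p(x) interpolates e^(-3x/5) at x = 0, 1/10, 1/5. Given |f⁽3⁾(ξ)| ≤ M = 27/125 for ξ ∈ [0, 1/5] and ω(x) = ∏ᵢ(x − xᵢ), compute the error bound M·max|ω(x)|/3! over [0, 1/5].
sqrt(3)/125000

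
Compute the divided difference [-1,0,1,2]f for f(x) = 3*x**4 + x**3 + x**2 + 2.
7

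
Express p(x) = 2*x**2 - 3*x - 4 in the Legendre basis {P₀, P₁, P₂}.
(-10/3)P₀ + (-3)P₁ + (4/3)P₂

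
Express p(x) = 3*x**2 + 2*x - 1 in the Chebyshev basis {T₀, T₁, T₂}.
(1/2)T₀ + (2)T₁ + (3/2)T₂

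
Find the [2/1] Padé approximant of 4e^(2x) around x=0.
(8*x**2/3 + 16*x/3 + 4)/(1 - 2*x/3)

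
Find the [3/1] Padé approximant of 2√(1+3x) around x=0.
(-27*x**3/32 + 27*x**2/8 + 27*x/4 + 2)/(15*x/8 + 1)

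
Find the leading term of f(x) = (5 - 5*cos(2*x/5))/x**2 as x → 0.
2/5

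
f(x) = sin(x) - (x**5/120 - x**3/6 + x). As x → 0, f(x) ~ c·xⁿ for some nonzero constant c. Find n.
7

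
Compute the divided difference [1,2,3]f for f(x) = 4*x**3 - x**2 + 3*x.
23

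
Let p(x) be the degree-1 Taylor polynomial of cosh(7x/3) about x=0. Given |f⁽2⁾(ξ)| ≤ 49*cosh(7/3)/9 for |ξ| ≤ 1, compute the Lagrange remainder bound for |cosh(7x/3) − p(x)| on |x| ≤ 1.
49*cosh(7/3)/18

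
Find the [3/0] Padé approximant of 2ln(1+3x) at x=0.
3*x*(6*x**2 - 3*x + 2)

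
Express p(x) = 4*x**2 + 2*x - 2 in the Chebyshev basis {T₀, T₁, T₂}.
(2)T₁ + (2)T₂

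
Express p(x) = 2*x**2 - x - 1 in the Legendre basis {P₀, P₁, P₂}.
(-1/3)P₀ - P₁ + (4/3)P₂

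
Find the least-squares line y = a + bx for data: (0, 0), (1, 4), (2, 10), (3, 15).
a = -2/5, b = 51/10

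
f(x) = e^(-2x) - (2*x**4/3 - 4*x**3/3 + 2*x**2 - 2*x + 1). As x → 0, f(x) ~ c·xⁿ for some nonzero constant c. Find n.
5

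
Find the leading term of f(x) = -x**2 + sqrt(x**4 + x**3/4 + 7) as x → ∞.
x/8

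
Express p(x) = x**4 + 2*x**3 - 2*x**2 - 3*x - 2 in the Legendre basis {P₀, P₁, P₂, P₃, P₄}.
(-37/15)P₀ + (-9/5)P₁ + (-16/21)P₂ + (4/5)P₃ + (8/35)P₄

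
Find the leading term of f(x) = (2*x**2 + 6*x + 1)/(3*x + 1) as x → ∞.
2*x/3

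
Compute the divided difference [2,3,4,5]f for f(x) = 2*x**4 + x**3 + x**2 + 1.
29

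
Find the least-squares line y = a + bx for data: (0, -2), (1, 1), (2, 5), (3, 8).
a = -21/10, b = 17/5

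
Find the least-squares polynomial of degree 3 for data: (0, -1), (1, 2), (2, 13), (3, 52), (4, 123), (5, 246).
-55/63 + (227/189)x + (-10/9)x² + (58/27)x³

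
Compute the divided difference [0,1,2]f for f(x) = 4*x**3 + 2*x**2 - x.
14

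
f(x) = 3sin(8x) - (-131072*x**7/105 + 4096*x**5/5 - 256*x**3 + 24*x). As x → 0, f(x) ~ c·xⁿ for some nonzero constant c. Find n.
9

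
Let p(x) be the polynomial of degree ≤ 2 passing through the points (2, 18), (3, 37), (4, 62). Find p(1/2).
3/4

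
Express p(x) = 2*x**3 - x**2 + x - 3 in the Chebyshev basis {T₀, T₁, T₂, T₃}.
(-7/2)T₀ + (5/2)T₁ + (-1/2)T₂ + (1/2)T₃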